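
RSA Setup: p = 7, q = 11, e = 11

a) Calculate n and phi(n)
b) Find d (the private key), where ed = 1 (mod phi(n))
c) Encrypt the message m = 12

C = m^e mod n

Step 1: n = 7 * 11 = 77.
Step 2: phi(n) = (7-1)(11-1) = 6 * 10 = 60.
Step 3: Find d = 11^(-1) mod 60 = 11.
  Verify: 11 * 11 = 121 = 1 (mod 60).
Step 4: C = 12^11 mod 77 = 45.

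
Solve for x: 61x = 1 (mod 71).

Step 1: We need x such that 61 * x = 1 (mod 71).
Step 2: Using the extended Euclidean algorithm or trial:
  61 * 7 = 427 = 6 * 71 + 1.
Step 3: Since 427 mod 71 = 1, the inverse is x = 7.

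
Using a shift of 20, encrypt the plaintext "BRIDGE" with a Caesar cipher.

Step 1: For each letter, shift forward by 20 positions (mod 26).
  B (position 1) -> position (1+20) mod 26 = 21 -> V
  R (position 17) -> position (17+20) mod 26 = 11 -> L
  I (position 8) -> position (8+20) mod 26 = 2 -> C
  D (position 3) -> position (3+20) mod 26 = 23 -> X
  G (position 6) -> position (6+20) mod 26 = 0 -> A
  E (position 4) -> position (4+20) mod 26 = 24 -> Y
Result: VLCXAY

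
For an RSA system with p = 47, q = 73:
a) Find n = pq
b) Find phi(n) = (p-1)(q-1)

Step 1: n = p * q = 47 * 73 = 3431.
Step 2: phi(n) = (p-1)(q-1) = 46 * 72 = 3312.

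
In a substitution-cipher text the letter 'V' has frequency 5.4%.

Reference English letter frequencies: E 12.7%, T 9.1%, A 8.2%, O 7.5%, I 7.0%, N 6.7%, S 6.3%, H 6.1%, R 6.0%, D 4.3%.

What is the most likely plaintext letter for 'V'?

Step 1: The observed frequency is 5.4%.
Step 2: Compare with English frequencies:
  E: 12.7% (difference: 7.3%)
  T: 9.1% (difference: 3.7%)
  A: 8.2% (difference: 2.8%)
  O: 7.5% (difference: 2.1%)
  I: 7.0% (difference: 1.6%)
  N: 6.7% (difference: 1.3%)
  S: 6.3% (difference: 0.9%)
  H: 6.1% (difference: 0.7%)
  R: 6.0% (difference: 0.6%) <-- closest
  D: 4.3% (difference: 1.1%)
Step 3: 'V' most likely represents 'R' (frequency 6.0%).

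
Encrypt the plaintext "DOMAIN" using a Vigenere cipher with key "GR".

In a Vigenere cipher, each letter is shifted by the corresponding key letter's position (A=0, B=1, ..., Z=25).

Step 1: Repeat key to match plaintext length:
  Plaintext: DOMAIN
  Key:       GRGRGR
Step 2: Encrypt each letter:
  D(3) + G(6) = (3+6) mod 26 = 9 = J
  O(14) + R(17) = (14+17) mod 26 = 5 = F
  M(12) + G(6) = (12+6) mod 26 = 18 = S
  A(0) + R(17) = (0+17) mod 26 = 17 = R
  I(8) + G(6) = (8+6) mod 26 = 14 = O
  N(13) + R(17) = (13+17) mod 26 = 4 = E
Ciphertext: JFSROE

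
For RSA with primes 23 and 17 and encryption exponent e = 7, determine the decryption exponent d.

Step 1: n = 23 * 17 = 391.
Step 2: phi(n) = 22 * 16 = 352.
Step 3: Find d such that 7 * d = 1 (mod 352).
Step 4: d = 7^(-1) mod 352 = 151.
Verification: 7 * 151 = 1057 = 3 * 352 + 1.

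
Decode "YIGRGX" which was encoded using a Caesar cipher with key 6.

Step 1: Reverse the shift by subtracting 6 from each letter position.
  Y (position 24) -> position (24-6) mod 26 = 18 -> S
  I (position 8) -> position (8-6) mod 26 = 2 -> C
  G (position 6) -> position (6-6) mod 26 = 0 -> A
  R (position 17) -> position (17-6) mod 26 = 11 -> L
  G (position 6) -> position (6-6) mod 26 = 0 -> A
  X (position 23) -> position (23-6) mod 26 = 17 -> R
Decrypted message: SCALAR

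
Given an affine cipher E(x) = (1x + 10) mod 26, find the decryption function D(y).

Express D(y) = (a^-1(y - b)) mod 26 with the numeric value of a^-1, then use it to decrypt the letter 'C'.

Step 1: Find a^-1, the modular inverse of 1 mod 26.
Step 2: We need 1 * a^-1 = 1 (mod 26).
Step 3: 1 * 1 = 1 = 0 * 26 + 1, so a^-1 = 1.
Step 4: D(y) = 1(y - 10) mod 26.
Step 5: Apply to 'C' (y = 2): D(2) = 1 * (2 - 10) mod 26 = 1 * -8 mod 26 = 18 -> 'S'.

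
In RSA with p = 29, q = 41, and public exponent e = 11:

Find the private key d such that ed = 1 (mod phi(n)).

Step 1: n = 29 * 41 = 1189.
Step 2: phi(n) = 28 * 40 = 1120.
Step 3: Find d such that 11 * d = 1 (mod 1120).
Step 4: d = 11^(-1) mod 1120 = 611.
Verification: 11 * 611 = 6721 = 6 * 1120 + 1.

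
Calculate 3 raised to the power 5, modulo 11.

Step 1: Compute 3^5 mod 11 step by step, reducing modulo 11 at each step.
  3^1 mod 11 = 3
  3^2 mod 11 = (3 * 3) mod 11 = 9
  3^3 mod 11 = (9 * 3) mod 11 = 5
  3^4 mod 11 = (5 * 3) mod 11 = 4
  3^5 mod 11 = (4 * 3) mod 11 = 1
Step 2: Result = 1.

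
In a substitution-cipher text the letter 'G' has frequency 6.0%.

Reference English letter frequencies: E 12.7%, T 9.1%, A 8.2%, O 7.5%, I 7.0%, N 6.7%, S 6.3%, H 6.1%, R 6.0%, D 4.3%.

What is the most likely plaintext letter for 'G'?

Step 1: The observed frequency is 6.0%.
Step 2: Compare with English frequencies:
  E: 12.7% (difference: 6.7%)
  T: 9.1% (difference: 3.1%)
  A: 8.2% (difference: 2.2%)
  O: 7.5% (difference: 1.5%)
  I: 7.0% (difference: 1.0%)
  N: 6.7% (difference: 0.7%)
  S: 6.3% (difference: 0.3%)
  H: 6.1% (difference: 0.1%)
  R: 6.0% (difference: 0.0%) <-- closest
  D: 4.3% (difference: 1.7%)
Step 3: 'G' most likely represents 'R' (frequency 6.0%).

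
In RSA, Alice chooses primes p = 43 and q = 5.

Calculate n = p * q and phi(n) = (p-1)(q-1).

Step 1: n = p * q = 43 * 5 = 215.
Step 2: phi(n) = (p-1)(q-1) = 42 * 4 = 168.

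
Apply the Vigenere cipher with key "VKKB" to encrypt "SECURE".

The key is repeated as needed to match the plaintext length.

Step 1: Repeat key to match plaintext length:
  Plaintext: SECURE
  Key:       VKKBVK
Step 2: Encrypt each letter:
  S(18) + V(21) = (18+21) mod 26 = 13 = N
  E(4) + K(10) = (4+10) mod 26 = 14 = O
  C(2) + K(10) = (2+10) mod 26 = 12 = M
  U(20) + B(1) = (20+1) mod 26 = 21 = V
  R(17) + V(21) = (17+21) mod 26 = 12 = M
  E(4) + K(10) = (4+10) mod 26 = 14 = O
Ciphertext: NOMVMO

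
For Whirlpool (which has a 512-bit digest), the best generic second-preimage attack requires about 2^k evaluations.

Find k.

Step 1: The hash has a 512-bit output.
Step 2: Second-preimage resistance means: given a specific input x, it should be infeasible to find a different y with h(y) = h(x).
With a 512-bit output, a generic search for a second preimage costs about 2^512 evaluations (each trial matches the fixed target with probability 2^-512).
Step 3: Security level = 512 bits.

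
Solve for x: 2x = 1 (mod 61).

Step 1: We need x such that 2 * x = 1 (mod 61).
Step 2: Using the extended Euclidean algorithm or trial:
  2 * 31 = 62 = 1 * 61 + 1.
Step 3: Since 62 mod 61 = 1, the inverse is x = 31.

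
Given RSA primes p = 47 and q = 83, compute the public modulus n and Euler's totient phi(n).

Step 1: n = p * q = 47 * 83 = 3901.
Step 2: phi(n) = (p-1)(q-1) = 46 * 82 = 3772.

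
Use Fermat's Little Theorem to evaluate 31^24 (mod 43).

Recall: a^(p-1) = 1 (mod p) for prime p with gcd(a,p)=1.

Step 1: Since 43 is prime, by Fermat's Little Theorem: 31^42 = 1 (mod 43).
Step 2: Reduce exponent: 24 mod 42 = 24.
Step 3: So 31^24 = 31^24 (mod 43).
Step 4: 31^24 mod 43 = 35.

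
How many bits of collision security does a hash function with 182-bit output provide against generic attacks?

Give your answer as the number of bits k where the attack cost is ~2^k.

Step 1: The hash has a 182-bit output.
Step 2: Collision resistance means it should be infeasible to find any x != y with h(x) = h(y).
By the birthday bound, a generic collision search succeeds after about sqrt(2^182) = 2^(182/2) = 2^91 evaluations.
Step 3: Security level = 91 bits.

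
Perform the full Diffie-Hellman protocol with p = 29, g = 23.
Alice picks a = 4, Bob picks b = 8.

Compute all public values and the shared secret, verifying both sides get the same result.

Step 1: A = g^a mod p = 23^4 mod 29 = 20.
Step 2: B = g^b mod p = 23^8 mod 29 = 23.
Step 3: Alice computes s = B^a mod p = 23^4 mod 29 = 20.
Step 4: Bob computes s = A^b mod p = 20^8 mod 29 = 20.
Both sides agree: shared secret = 20.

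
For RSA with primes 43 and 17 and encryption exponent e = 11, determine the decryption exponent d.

Step 1: n = 43 * 17 = 731.
Step 2: phi(n) = 42 * 16 = 672.
Step 3: Find d such that 11 * d = 1 (mod 672).
Step 4: d = 11^(-1) mod 672 = 611.
Verification: 11 * 611 = 6721 = 10 * 672 + 1.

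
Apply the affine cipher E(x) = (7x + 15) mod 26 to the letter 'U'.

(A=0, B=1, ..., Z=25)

Step 1: Convert 'U' to number: x = 20.
Step 2: E(20) = (7 * 20 + 15) mod 26 = 155 mod 26 = 25.
Step 3: Convert 25 back to letter: Z.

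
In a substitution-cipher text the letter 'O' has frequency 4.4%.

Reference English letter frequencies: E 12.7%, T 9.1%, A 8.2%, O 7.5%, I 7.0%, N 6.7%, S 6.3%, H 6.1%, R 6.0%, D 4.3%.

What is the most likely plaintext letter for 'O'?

Step 1: The observed frequency is 4.4%.
Step 2: Compare with English frequencies:
  E: 12.7% (difference: 8.3%)
  T: 9.1% (difference: 4.7%)
  A: 8.2% (difference: 3.8%)
  O: 7.5% (difference: 3.1%)
  I: 7.0% (difference: 2.6%)
  N: 6.7% (difference: 2.3%)
  S: 6.3% (difference: 1.9%)
  H: 6.1% (difference: 1.7%)
  R: 6.0% (difference: 1.6%)
  D: 4.3% (difference: 0.1%) <-- closest
Step 3: 'O' most likely represents 'D' (frequency 4.3%).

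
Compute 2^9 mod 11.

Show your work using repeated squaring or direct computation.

Step 1: Compute 2^9 mod 11 step by step, reducing modulo 11 at each step.
  2^1 mod 11 = 2
  2^2 mod 11 = (2 * 2) mod 11 = 4
  2^3 mod 11 = (4 * 2) mod 11 = 8
  2^4 mod 11 = (8 * 2) mod 11 = 5
  2^5 mod 11 = (5 * 2) mod 11 = 10
  2^6 mod 11 = (10 * 2) mod 11 = 9
  2^7 mod 11 = (9 * 2) mod 11 = 7
  2^8 mod 11 = (7 * 2) mod 11 = 3
  2^9 mod 11 = (3 * 2) mod 11 = 6
Step 2: Result = 6.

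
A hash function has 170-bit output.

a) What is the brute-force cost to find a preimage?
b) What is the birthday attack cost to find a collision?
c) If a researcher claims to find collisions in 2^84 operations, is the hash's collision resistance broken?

Step 1: Preimage resistance requires brute-force of 2^170 operations.
Step 2: Collision resistance (birthday bound) = 2^(170/2) = 2^85.
Step 3: The claimed attack costs 2^84 operations.
Step 4: Since 2^84 < 2^85, the claimed attack beats the generic birthday bound, so collision resistance is broken.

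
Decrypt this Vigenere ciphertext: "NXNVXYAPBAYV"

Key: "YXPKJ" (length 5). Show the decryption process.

Step 1: Key 'YXPKJ' has length 5. Extended key: YXPKJYXPKJYX
Step 2: Decrypt each position:
  N(13) - Y(24) = 15 = P
  X(23) - X(23) = 0 = A
  N(13) - P(15) = 24 = Y
  V(21) - K(10) = 11 = L
  X(23) - J(9) = 14 = O
  Y(24) - Y(24) = 0 = A
  A(0) - X(23) = 3 = D
  P(15) - P(15) = 0 = A
  B(1) - K(10) = 17 = R
  A(0) - J(9) = 17 = R
  Y(24) - Y(24) = 0 = A
  V(21) - X(23) = 24 = Y
Plaintext: PAYLOADARRAY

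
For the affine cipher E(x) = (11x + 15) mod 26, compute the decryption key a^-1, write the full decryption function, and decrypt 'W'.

Step 1: Find a^-1, the modular inverse of 11 mod 26.
Step 2: We need 11 * a^-1 = 1 (mod 26).
Step 3: 11 * 19 = 209 = 8 * 26 + 1, so a^-1 = 19.
Step 4: D(y) = 19(y - 15) mod 26.
Step 5: Apply to 'W' (y = 22): D(22) = 19 * (22 - 15) mod 26 = 19 * 7 mod 26 = 3 -> 'D'.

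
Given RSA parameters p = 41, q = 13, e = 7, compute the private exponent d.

Step 1: n = 41 * 13 = 533.
Step 2: phi(n) = 40 * 12 = 480.
Step 3: Find d such that 7 * d = 1 (mod 480).
Step 4: d = 7^(-1) mod 480 = 343.
Verification: 7 * 343 = 2401 = 5 * 480 + 1.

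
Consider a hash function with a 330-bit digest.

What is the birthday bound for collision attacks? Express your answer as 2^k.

Step 1: The birthday paradox gives collision probability ~50% after sqrt(2^n) = 2^(n/2) hashes.
Step 2: For 330-bit output: 2^(330/2) = 2^165.
Step 3: Approximately 2^165 hash computations needed.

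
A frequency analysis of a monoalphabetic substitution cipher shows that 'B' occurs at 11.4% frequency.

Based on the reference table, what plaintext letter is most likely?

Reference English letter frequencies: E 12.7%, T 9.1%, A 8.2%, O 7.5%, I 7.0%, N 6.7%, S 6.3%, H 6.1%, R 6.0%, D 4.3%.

Step 1: The observed frequency is 11.4%.
Step 2: Compare with English frequencies:
  E: 12.7% (difference: 1.3%) <-- closest
  T: 9.1% (difference: 2.3%)
  A: 8.2% (difference: 3.2%)
  O: 7.5% (difference: 3.9%)
  I: 7.0% (difference: 4.4%)
  N: 6.7% (difference: 4.7%)
  S: 6.3% (difference: 5.1%)
  H: 6.1% (difference: 5.3%)
  R: 6.0% (difference: 5.4%)
  D: 4.3% (difference: 7.1%)
Step 3: 'B' most likely represents 'E' (frequency 12.7%).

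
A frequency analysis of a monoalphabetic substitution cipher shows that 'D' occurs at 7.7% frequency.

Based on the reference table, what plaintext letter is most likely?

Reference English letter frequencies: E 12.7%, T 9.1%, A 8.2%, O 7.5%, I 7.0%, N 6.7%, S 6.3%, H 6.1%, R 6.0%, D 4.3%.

Step 1: The observed frequency is 7.7%.
Step 2: Compare with English frequencies:
  E: 12.7% (difference: 5.0%)
  T: 9.1% (difference: 1.4%)
  A: 8.2% (difference: 0.5%)
  O: 7.5% (difference: 0.2%) <-- closest
  I: 7.0% (difference: 0.7%)
  N: 6.7% (difference: 1.0%)
  S: 6.3% (difference: 1.4%)
  H: 6.1% (difference: 1.6%)
  R: 6.0% (difference: 1.7%)
  D: 4.3% (difference: 3.4%)
Step 3: 'D' most likely represents 'O' (frequency 7.5%).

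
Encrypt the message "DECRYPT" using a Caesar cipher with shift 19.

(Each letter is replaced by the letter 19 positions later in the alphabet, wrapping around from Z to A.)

Step 1: For each letter, shift forward by 19 positions (mod 26).
  D (position 3) -> position (3+19) mod 26 = 22 -> W
  E (position 4) -> position (4+19) mod 26 = 23 -> X
  C (position 2) -> position (2+19) mod 26 = 21 -> V
  R (position 17) -> position (17+19) mod 26 = 10 -> K
  Y (position 24) -> position (24+19) mod 26 = 17 -> R
  P (position 15) -> position (15+19) mod 26 = 8 -> I
  T (position 19) -> position (19+19) mod 26 = 12 -> M
Result: WXVKRIM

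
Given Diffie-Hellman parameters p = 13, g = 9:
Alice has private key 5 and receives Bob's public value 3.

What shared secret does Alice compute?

Step 1: s = B^a mod p = 3^5 mod 13.
  3^1 mod 13 = 3
  3^2 mod 13 = (3 * 3) mod 13 = 9
  3^3 mod 13 = (9 * 3) mod 13 = 1
  3^4 mod 13 = (1 * 3) mod 13 = 3
  3^5 mod 13 = (3 * 3) mod 13 = 9
Result: shared secret = 9.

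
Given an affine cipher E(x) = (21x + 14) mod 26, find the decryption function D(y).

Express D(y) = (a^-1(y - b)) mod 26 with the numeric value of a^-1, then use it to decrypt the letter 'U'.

Step 1: Find a^-1, the modular inverse of 21 mod 26.
Step 2: We need 21 * a^-1 = 1 (mod 26).
Step 3: 21 * 5 = 105 = 4 * 26 + 1, so a^-1 = 5.
Step 4: D(y) = 5(y - 14) mod 26.
Step 5: Apply to 'U' (y = 20): D(20) = 5 * (20 - 14) mod 26 = 5 * 6 mod 26 = 4 -> 'E'.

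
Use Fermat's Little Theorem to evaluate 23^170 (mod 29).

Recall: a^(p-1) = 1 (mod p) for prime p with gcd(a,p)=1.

Step 1: Since 29 is prime, by Fermat's Little Theorem: 23^28 = 1 (mod 29).
Step 2: Reduce exponent: 170 mod 28 = 2.
Step 3: So 23^170 = 23^2 (mod 29).
Step 4: 23^2 mod 29 = 7.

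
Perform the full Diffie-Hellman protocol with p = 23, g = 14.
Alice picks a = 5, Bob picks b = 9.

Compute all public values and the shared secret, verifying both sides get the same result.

Step 1: A = g^a mod p = 14^5 mod 23 = 15.
Step 2: B = g^b mod p = 14^9 mod 23 = 21.
Step 3: Alice computes s = B^a mod p = 21^5 mod 23 = 14.
Step 4: Bob computes s = A^b mod p = 15^9 mod 23 = 14.
Both sides agree: shared secret = 14.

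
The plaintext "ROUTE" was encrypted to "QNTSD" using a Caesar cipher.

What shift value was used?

Step 1: Compare first letters: R (position 17) -> Q (position 16).
Step 2: Shift = (16 - 17) mod 26 = 25.
The shift value is 25.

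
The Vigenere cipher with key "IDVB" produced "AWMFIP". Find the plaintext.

Step 1: Extend key: IDVBID
Step 2: Decrypt each letter (c - k) mod 26:
  A(0) - I(8) = (0-8) mod 26 = 18 = S
  W(22) - D(3) = (22-3) mod 26 = 19 = T
  M(12) - V(21) = (12-21) mod 26 = 17 = R
  F(5) - B(1) = (5-1) mod 26 = 4 = E
  I(8) - I(8) = (8-8) mod 26 = 0 = A
  P(15) - D(3) = (15-3) mod 26 = 12 = M
Plaintext: STREAM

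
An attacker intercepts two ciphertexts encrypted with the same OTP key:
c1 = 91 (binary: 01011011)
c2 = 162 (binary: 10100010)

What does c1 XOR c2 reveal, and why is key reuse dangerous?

Step 1: c1 XOR c2 = (m1 XOR k) XOR (m2 XOR k).
Step 2: By XOR associativity/commutativity: = m1 XOR m2 XOR k XOR k = m1 XOR m2.
Step 3: 01011011 XOR 10100010 = 11111001 = 249.
Step 4: The key cancels out! An attacker learns m1 XOR m2 = 249, revealing the relationship between plaintexts.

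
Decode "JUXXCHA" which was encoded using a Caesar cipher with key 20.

Step 1: Reverse the shift by subtracting 20 from each letter position.
  J (position 9) -> position (9-20) mod 26 = 15 -> P
  U (position 20) -> position (20-20) mod 26 = 0 -> A
  X (position 23) -> position (23-20) mod 26 = 3 -> D
  X (position 23) -> position (23-20) mod 26 = 3 -> D
  C (position 2) -> position (2-20) mod 26 = 8 -> I
  H (position 7) -> position (7-20) mod 26 = 13 -> N
  A (position 0) -> position (0-20) mod 26 = 6 -> G
Decrypted message: PADDING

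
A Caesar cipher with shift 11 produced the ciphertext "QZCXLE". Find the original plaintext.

Step 1: Reverse the shift by subtracting 11 from each letter position.
  Q (position 16) -> position (16-11) mod 26 = 5 -> F
  Z (position 25) -> position (25-11) mod 26 = 14 -> O
  C (position 2) -> position (2-11) mod 26 = 17 -> R
  X (position 23) -> position (23-11) mod 26 = 12 -> M
  L (position 11) -> position (11-11) mod 26 = 0 -> A
  E (position 4) -> position (4-11) mod 26 = 19 -> T
Decrypted message: FORMAT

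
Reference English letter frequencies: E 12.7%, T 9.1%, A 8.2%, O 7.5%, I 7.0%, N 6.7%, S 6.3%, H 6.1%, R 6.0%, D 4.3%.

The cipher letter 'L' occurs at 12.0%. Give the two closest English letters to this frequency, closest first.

Step 1: Observed frequency of 'L' is 12.0%.
Step 2: Compute distances to each reference frequency and sort:
  E (12.7%): difference = 0.7% <-- BEST
  T (9.1%): difference = 2.9% <-- RUNNER-UP
  A (8.2%): difference = 3.8%
  O (7.5%): difference = 4.5%
  I (7.0%): difference = 5.0%
Step 3: Most likely is 'E' (12.7%, diff 0.7%); second most likely is 'T' (9.1%, diff 2.9%).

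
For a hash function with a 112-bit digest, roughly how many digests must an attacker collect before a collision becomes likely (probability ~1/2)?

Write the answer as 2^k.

Step 1: The birthday paradox gives collision probability ~50% after sqrt(2^n) = 2^(n/2) hashes.
Step 2: For 112-bit output: 2^(112/2) = 2^56.
Step 3: Approximately 2^56 hash computations needed.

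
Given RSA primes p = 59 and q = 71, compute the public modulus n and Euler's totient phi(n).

Step 1: n = p * q = 59 * 71 = 4189.
Step 2: phi(n) = (p-1)(q-1) = 58 * 70 = 4060.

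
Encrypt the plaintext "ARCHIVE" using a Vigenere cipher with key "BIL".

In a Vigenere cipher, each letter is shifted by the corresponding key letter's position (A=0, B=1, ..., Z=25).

Step 1: Repeat key to match plaintext length:
  Plaintext: ARCHIVE
  Key:       BILBILB
Step 2: Encrypt each letter:
  A(0) + B(1) = (0+1) mod 26 = 1 = B
  R(17) + I(8) = (17+8) mod 26 = 25 = Z
  C(2) + L(11) = (2+11) mod 26 = 13 = N
  H(7) + B(1) = (7+1) mod 26 = 8 = I
  I(8) + I(8) = (8+8) mod 26 = 16 = Q
  V(21) + L(11) = (21+11) mod 26 = 6 = G
  E(4) + B(1) = (4+1) mod 26 = 5 = F
Ciphertext: BZNIQGF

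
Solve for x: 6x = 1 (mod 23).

Step 1: We need x such that 6 * x = 1 (mod 23).
Step 2: Using the extended Euclidean algorithm or trial:
  6 * 4 = 24 = 1 * 23 + 1.
Step 3: Since 24 mod 23 = 1, the inverse is x = 4.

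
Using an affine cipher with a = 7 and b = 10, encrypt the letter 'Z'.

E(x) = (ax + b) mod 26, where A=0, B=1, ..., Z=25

Step 1: Convert 'Z' to number: x = 25.
Step 2: E(25) = (7 * 25 + 10) mod 26 = 185 mod 26 = 3.
Step 3: Convert 3 back to letter: D.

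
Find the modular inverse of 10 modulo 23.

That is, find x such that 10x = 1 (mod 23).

Step 1: We need x such that 10 * x = 1 (mod 23).
Step 2: Using the extended Euclidean algorithm or trial:
  10 * 7 = 70 = 3 * 23 + 1.
Step 3: Since 70 mod 23 = 1, the inverse is x = 7.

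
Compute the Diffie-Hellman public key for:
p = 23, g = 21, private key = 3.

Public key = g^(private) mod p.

Step 1: A = g^a mod p = 21^3 mod 23.
  21^1 mod 23 = 21
  21^2 mod 23 = (21 * 21) mod 23 = 4
  21^3 mod 23 = (4 * 21) mod 23 = 15
Result: A = 15.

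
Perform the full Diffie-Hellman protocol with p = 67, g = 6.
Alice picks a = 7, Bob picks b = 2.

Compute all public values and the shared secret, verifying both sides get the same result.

Step 1: A = g^a mod p = 6^7 mod 67 = 10.
Step 2: B = g^b mod p = 6^2 mod 67 = 36.
Step 3: Alice computes s = B^a mod p = 36^7 mod 67 = 33.
Step 4: Bob computes s = A^b mod p = 10^2 mod 67 = 33.
Both sides agree: shared secret = 33.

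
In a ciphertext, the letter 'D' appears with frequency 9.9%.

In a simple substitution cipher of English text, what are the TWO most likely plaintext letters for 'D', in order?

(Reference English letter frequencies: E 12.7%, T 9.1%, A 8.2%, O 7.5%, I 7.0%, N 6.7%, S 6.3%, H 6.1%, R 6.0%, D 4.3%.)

Step 1: Observed frequency of 'D' is 9.9%.
Step 2: Compute distances to each reference frequency and sort:
  T (9.1%): difference = 0.8% <-- BEST
  A (8.2%): difference = 1.7% <-- RUNNER-UP
  O (7.5%): difference = 2.4%
  E (12.7%): difference = 2.8%
  I (7.0%): difference = 2.9%
Step 3: Most likely is 'T' (9.1%, diff 0.8%); second most likely is 'A' (8.2%, diff 1.7%).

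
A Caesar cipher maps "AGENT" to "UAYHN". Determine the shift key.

Step 1: Compare first letters: A (position 0) -> U (position 20).
Step 2: Shift = (20 - 0) mod 26 = 20.
The shift value is 20.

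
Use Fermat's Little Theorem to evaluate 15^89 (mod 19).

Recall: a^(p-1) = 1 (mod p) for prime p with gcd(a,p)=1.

Step 1: Since 19 is prime, by Fermat's Little Theorem: 15^18 = 1 (mod 19).
Step 2: Reduce exponent: 89 mod 18 = 17.
Step 3: So 15^89 = 15^17 (mod 19).
Step 4: 15^17 mod 19 = 14.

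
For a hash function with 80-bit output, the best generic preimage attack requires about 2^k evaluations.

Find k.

Step 1: The hash has a 80-bit output.
Step 2: Preimage resistance means: given a digest h(x), it should be infeasible to find any input that hashes to it.
With a 80-bit output there are 2^80 possible digests, so a generic brute-force preimage search costs about 2^80 evaluations.
Step 3: Security level = 80 bits.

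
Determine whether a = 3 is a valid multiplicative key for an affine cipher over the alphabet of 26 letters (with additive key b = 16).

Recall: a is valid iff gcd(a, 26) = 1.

Step 1: Compute gcd(3, 26).
Step 2: gcd(3, 26) = 1.
Since gcd = 1, 3 is coprime with 26, so it is a valid key.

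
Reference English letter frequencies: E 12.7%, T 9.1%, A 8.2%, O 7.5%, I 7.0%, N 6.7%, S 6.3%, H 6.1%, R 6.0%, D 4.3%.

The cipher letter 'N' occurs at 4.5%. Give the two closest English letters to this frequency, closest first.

Step 1: Observed frequency of 'N' is 4.5%.
Step 2: Compute distances to each reference frequency and sort:
  D (4.3%): difference = 0.2% <-- BEST
  R (6.0%): difference = 1.5% <-- RUNNER-UP
  H (6.1%): difference = 1.6%
  S (6.3%): difference = 1.8%
  N (6.7%): difference = 2.2%
Step 3: Most likely is 'D' (4.3%, diff 0.2%); second most likely is 'R' (6.0%, diff 1.5%).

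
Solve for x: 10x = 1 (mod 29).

Step 1: We need x such that 10 * x = 1 (mod 29).
Step 2: Using the extended Euclidean algorithm or trial:
  10 * 3 = 30 = 1 * 29 + 1.
Step 3: Since 30 mod 29 = 1, the inverse is x = 3.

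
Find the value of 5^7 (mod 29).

Step 1: Compute 5^7 mod 29 step by step, reducing modulo 29 at each step.
  5^1 mod 29 = 5
  5^2 mod 29 = (5 * 5) mod 29 = 25
  5^3 mod 29 = (25 * 5) mod 29 = 9
  5^4 mod 29 = (9 * 5) mod 29 = 16
  5^5 mod 29 = (16 * 5) mod 29 = 22
  5^6 mod 29 = (22 * 5) mod 29 = 23
  5^7 mod 29 = (23 * 5) mod 29 = 28
Step 2: Result = 28.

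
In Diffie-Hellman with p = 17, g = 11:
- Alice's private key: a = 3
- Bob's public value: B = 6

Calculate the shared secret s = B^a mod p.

Step 1: s = B^a mod p = 6^3 mod 17.
  6^1 mod 17 = 6
  6^2 mod 17 = (6 * 6) mod 17 = 2
  6^3 mod 17 = (2 * 6) mod 17 = 12
Result: shared secret = 12.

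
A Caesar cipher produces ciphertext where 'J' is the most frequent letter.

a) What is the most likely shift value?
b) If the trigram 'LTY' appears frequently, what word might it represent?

Step 1: In English, 'E' is the most frequent letter (12.7%).
Step 2: The most frequent ciphertext letter is 'J' (position 9).
Step 3: Shift = (9 - 4) mod 26 = 5.
Step 4: Decrypt 'LTY' by shifting back 5:
  L -> G
  T -> O
  Y -> T
Step 5: 'LTY' decrypts to 'GOT'.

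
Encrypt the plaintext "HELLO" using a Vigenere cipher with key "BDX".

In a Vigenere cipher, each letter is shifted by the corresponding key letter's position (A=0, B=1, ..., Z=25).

Step 1: Repeat key to match plaintext length:
  Plaintext: HELLO
  Key:       BDXBD
Step 2: Encrypt each letter:
  H(7) + B(1) = (7+1) mod 26 = 8 = I
  E(4) + D(3) = (4+3) mod 26 = 7 = H
  L(11) + X(23) = (11+23) mod 26 = 8 = I
  L(11) + B(1) = (11+1) mod 26 = 12 = M
  O(14) + D(3) = (14+3) mod 26 = 17 = R
Ciphertext: IHIMR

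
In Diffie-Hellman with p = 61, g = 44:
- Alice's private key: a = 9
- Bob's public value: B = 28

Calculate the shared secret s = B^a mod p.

Step 1: s = B^a mod p = 28^9 mod 61.
  28^1 mod 61 = 28
  28^2 mod 61 = (28 * 28) mod 61 = 52
  28^3 mod 61 = (52 * 28) mod 61 = 53
  28^4 mod 61 = (53 * 28) mod 61 = 20
  28^5 mod 61 = (20 * 28) mod 61 = 11
  28^6 mod 61 = (11 * 28) mod 61 = 3
  28^7 mod 61 = (3 * 28) mod 61 = 23
  28^8 mod 61 = (23 * 28) mod 61 = 34
  28^9 mod 61 = (34 * 28) mod 61 = 37
Result: shared secret = 37.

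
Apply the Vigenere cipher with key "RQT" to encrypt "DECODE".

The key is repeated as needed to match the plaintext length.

Step 1: Repeat key to match plaintext length:
  Plaintext: DECODE
  Key:       RQTRQT
Step 2: Encrypt each letter:
  D(3) + R(17) = (3+17) mod 26 = 20 = U
  E(4) + Q(16) = (4+16) mod 26 = 20 = U
  C(2) + T(19) = (2+19) mod 26 = 21 = V
  O(14) + R(17) = (14+17) mod 26 = 5 = F
  D(3) + Q(16) = (3+16) mod 26 = 19 = T
  E(4) + T(19) = (4+19) mod 26 = 23 = X
Ciphertext: UUVFTX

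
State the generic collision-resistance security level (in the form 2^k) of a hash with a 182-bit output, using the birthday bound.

Step 1: The birthday paradox gives collision probability ~50% after sqrt(2^n) = 2^(n/2) hashes.
Step 2: For 182-bit output: 2^(182/2) = 2^91.
Step 3: Approximately 2^91 hash computations needed.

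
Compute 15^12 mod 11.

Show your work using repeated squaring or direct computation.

Step 1: Compute 15^12 mod 11 step by step, reducing modulo 11 at each step.
  15^1 mod 11 = 4
  15^2 mod 11 = (4 * 15) mod 11 = 5
  15^3 mod 11 = (5 * 15) mod 11 = 9
  15^4 mod 11 = (9 * 15) mod 11 = 3
  15^5 mod 11 = (3 * 15) mod 11 = 1
  15^6 mod 11 = (1 * 15) mod 11 = 4
  15^7 mod 11 = (4 * 15) mod 11 = 5
  15^8 mod 11 = (5 * 15) mod 11 = 9
  15^9 mod 11 = (9 * 15) mod 11 = 3
  15^10 mod 11 = (3 * 15) mod 11 = 1
  15^11 mod 11 = (1 * 15) mod 11 = 4
  15^12 mod 11 = (4 * 15) mod 11 = 5
Step 2: Result = 5.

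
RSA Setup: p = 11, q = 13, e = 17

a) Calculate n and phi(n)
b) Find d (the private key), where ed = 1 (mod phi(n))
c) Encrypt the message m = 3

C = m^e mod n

Step 1: n = 11 * 13 = 143.
Step 2: phi(n) = (11-1)(13-1) = 10 * 12 = 120.
Step 3: Find d = 17^(-1) mod 120 = 113.
  Verify: 17 * 113 = 1921 = 1 (mod 120).
Step 4: C = 3^17 mod 143 = 9.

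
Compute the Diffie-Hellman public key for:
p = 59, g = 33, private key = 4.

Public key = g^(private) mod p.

Step 1: A = g^a mod p = 33^4 mod 59.
  33^1 mod 59 = 33
  33^2 mod 59 = (33 * 33) mod 59 = 27
  33^3 mod 59 = (27 * 33) mod 59 = 6
  33^4 mod 59 = (6 * 33) mod 59 = 21
Result: A = 21.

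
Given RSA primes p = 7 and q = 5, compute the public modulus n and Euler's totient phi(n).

Step 1: n = p * q = 7 * 5 = 35.
Step 2: phi(n) = (p-1)(q-1) = 6 * 4 = 24.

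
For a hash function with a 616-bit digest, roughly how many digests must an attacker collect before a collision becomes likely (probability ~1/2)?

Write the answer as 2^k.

Step 1: The birthday paradox gives collision probability ~50% after sqrt(2^n) = 2^(n/2) hashes.
Step 2: For 616-bit output: 2^(616/2) = 2^308.
Step 3: Approximately 2^308 hash computations needed.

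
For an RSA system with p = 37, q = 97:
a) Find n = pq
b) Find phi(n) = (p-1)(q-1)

Step 1: n = p * q = 37 * 97 = 3589.
Step 2: phi(n) = (p-1)(q-1) = 36 * 96 = 3456.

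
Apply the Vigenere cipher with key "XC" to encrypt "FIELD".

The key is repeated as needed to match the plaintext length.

Step 1: Repeat key to match plaintext length:
  Plaintext: FIELD
  Key:       XCXCX
Step 2: Encrypt each letter:
  F(5) + X(23) = (5+23) mod 26 = 2 = C
  I(8) + C(2) = (8+2) mod 26 = 10 = K
  E(4) + X(23) = (4+23) mod 26 = 1 = B
  L(11) + C(2) = (11+2) mod 26 = 13 = N
  D(3) + X(23) = (3+23) mod 26 = 0 = A
Ciphertext: CKBNA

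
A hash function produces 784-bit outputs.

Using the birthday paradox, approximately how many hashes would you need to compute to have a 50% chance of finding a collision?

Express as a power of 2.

Step 1: The birthday paradox gives collision probability ~50% after sqrt(2^n) = 2^(n/2) hashes.
Step 2: For 784-bit output: 2^(784/2) = 2^392.
Step 3: Approximately 2^392 hash computations needed.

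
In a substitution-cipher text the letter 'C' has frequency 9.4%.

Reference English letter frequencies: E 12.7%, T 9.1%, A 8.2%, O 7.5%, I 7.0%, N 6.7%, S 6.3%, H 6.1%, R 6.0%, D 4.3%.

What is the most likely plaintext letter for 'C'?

Step 1: The observed frequency is 9.4%.
Step 2: Compare with English frequencies:
  E: 12.7% (difference: 3.3%)
  T: 9.1% (difference: 0.3%) <-- closest
  A: 8.2% (difference: 1.2%)
  O: 7.5% (difference: 1.9%)
  I: 7.0% (difference: 2.4%)
  N: 6.7% (difference: 2.7%)
  S: 6.3% (difference: 3.1%)
  H: 6.1% (difference: 3.3%)
  R: 6.0% (difference: 3.4%)
  D: 4.3% (difference: 5.1%)
Step 3: 'C' most likely represents 'T' (frequency 9.1%).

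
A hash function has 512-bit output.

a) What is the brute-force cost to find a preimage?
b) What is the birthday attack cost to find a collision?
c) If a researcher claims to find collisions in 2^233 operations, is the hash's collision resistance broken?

Step 1: Preimage resistance requires brute-force of 2^512 operations.
Step 2: Collision resistance (birthday bound) = 2^(512/2) = 2^256.
Step 3: The claimed attack costs 2^233 operations.
Step 4: Since 2^233 < 2^256, the claimed attack beats the generic birthday bound, so collision resistance is broken.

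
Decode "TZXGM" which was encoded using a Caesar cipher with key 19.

Step 1: Reverse the shift by subtracting 19 from each letter position.
  T (position 19) -> position (19-19) mod 26 = 0 -> A
  Z (position 25) -> position (25-19) mod 26 = 6 -> G
  X (position 23) -> position (23-19) mod 26 = 4 -> E
  G (position 6) -> position (6-19) mod 26 = 13 -> N
  M (position 12) -> position (12-19) mod 26 = 19 -> T
Decrypted message: AGENT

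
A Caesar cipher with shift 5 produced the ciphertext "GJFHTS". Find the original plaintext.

Step 1: Reverse the shift by subtracting 5 from each letter position.
  G (position 6) -> position (6-5) mod 26 = 1 -> B
  J (position 9) -> position (9-5) mod 26 = 4 -> E
  F (position 5) -> position (5-5) mod 26 = 0 -> A
  H (position 7) -> position (7-5) mod 26 = 2 -> C
  T (position 19) -> position (19-5) mod 26 = 14 -> O
  S (position 18) -> position (18-5) mod 26 = 13 -> N
Decrypted message: BEACON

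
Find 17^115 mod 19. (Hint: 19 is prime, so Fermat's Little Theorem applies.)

Step 1: Since 19 is prime, by Fermat's Little Theorem: 17^18 = 1 (mod 19).
Step 2: Reduce exponent: 115 mod 18 = 7.
Step 3: So 17^115 = 17^7 (mod 19).
Step 4: 17^7 mod 19 = 5.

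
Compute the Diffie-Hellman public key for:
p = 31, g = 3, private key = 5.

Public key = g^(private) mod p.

Step 1: A = g^a mod p = 3^5 mod 31.
  3^1 mod 31 = 3
  3^2 mod 31 = (3 * 3) mod 31 = 9
  3^3 mod 31 = (9 * 3) mod 31 = 27
  3^4 mod 31 = (27 * 3) mod 31 = 19
  3^5 mod 31 = (19 * 3) mod 31 = 26
Result: A = 26.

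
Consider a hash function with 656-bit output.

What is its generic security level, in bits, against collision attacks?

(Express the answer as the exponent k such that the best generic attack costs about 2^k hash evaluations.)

Step 1: The hash has a 656-bit output.
Step 2: Collision resistance means it should be infeasible to find any x != y with h(x) = h(y).
By the birthday bound, a generic collision search succeeds after about sqrt(2^656) = 2^(656/2) = 2^328 evaluations.
Step 3: Security level = 328 bits.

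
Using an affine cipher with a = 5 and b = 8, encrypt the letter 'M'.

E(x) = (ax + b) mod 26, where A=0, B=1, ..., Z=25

Step 1: Convert 'M' to number: x = 12.
Step 2: E(12) = (5 * 12 + 8) mod 26 = 68 mod 26 = 16.
Step 3: Convert 16 back to letter: Q.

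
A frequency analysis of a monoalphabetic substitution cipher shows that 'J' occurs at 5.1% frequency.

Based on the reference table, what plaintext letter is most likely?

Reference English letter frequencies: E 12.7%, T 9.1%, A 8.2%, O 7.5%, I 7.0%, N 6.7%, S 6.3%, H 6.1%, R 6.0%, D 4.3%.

Step 1: The observed frequency is 5.1%.
Step 2: Compare with English frequencies:
  E: 12.7% (difference: 7.6%)
  T: 9.1% (difference: 4.0%)
  A: 8.2% (difference: 3.1%)
  O: 7.5% (difference: 2.4%)
  I: 7.0% (difference: 1.9%)
  N: 6.7% (difference: 1.6%)
  S: 6.3% (difference: 1.2%)
  H: 6.1% (difference: 1.0%)
  R: 6.0% (difference: 0.9%)
  D: 4.3% (difference: 0.8%) <-- closest
Step 3: 'J' most likely represents 'D' (frequency 4.3%).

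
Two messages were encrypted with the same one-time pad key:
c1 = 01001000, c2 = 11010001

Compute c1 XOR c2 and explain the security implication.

Step 1: c1 XOR c2 = (m1 XOR k) XOR (m2 XOR k).
Step 2: By XOR associativity/commutativity: = m1 XOR m2 XOR k XOR k = m1 XOR m2.
Step 3: 01001000 XOR 11010001 = 10011001 = 153.
Step 4: The key cancels out! An attacker learns m1 XOR m2 = 153, revealing the relationship between plaintexts.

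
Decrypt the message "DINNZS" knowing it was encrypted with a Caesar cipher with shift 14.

Step 1: Reverse the shift by subtracting 14 from each letter position.
  D (position 3) -> position (3-14) mod 26 = 15 -> P
  I (position 8) -> position (8-14) mod 26 = 20 -> U
  N (position 13) -> position (13-14) mod 26 = 25 -> Z
  N (position 13) -> position (13-14) mod 26 = 25 -> Z
  Z (position 25) -> position (25-14) mod 26 = 11 -> L
  S (position 18) -> position (18-14) mod 26 = 4 -> E
Decrypted message: PUZZLE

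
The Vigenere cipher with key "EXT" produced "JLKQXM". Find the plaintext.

Step 1: Extend key: EXTEXT
Step 2: Decrypt each letter (c - k) mod 26:
  J(9) - E(4) = (9-4) mod 26 = 5 = F
  L(11) - X(23) = (11-23) mod 26 = 14 = O
  K(10) - T(19) = (10-19) mod 26 = 17 = R
  Q(16) - E(4) = (16-4) mod 26 = 12 = M
  X(23) - X(23) = (23-23) mod 26 = 0 = A
  M(12) - T(19) = (12-19) mod 26 = 19 = T
Plaintext: FORMAT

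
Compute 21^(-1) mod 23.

Step 1: We need x such that 21 * x = 1 (mod 23).
Step 2: Using the extended Euclidean algorithm or trial:
  21 * 11 = 231 = 10 * 23 + 1.
Step 3: Since 231 mod 23 = 1, the inverse is x = 11.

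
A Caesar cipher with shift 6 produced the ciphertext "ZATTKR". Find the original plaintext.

Step 1: Reverse the shift by subtracting 6 from each letter position.
  Z (position 25) -> position (25-6) mod 26 = 19 -> T
  A (position 0) -> position (0-6) mod 26 = 20 -> U
  T (position 19) -> position (19-6) mod 26 = 13 -> N
  T (position 19) -> position (19-6) mod 26 = 13 -> N
  K (position 10) -> position (10-6) mod 26 = 4 -> E
  R (position 17) -> position (17-6) mod 26 = 11 -> L
Decrypted message: TUNNEL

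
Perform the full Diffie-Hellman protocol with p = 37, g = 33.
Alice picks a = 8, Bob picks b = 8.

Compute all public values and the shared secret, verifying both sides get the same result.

Step 1: A = g^a mod p = 33^8 mod 37 = 9.
Step 2: B = g^b mod p = 33^8 mod 37 = 9.
Step 3: Alice computes s = B^a mod p = 9^8 mod 37 = 33.
Step 4: Bob computes s = A^b mod p = 9^8 mod 37 = 33.
Both sides agree: shared secret = 33.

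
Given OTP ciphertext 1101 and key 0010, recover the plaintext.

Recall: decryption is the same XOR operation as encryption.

Step 1: XOR ciphertext with key:
  Ciphertext: 1101
  Key:        0010
  XOR:        1111
Step 2: Plaintext = 1111 = 15 in decimal.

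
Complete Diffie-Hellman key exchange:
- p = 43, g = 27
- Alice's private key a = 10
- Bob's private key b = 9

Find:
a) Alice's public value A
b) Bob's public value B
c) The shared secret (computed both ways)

Step 1: A = g^a mod p = 27^10 mod 43 = 11.
Step 2: B = g^b mod p = 27^9 mod 43 = 2.
Step 3: Alice computes s = B^a mod p = 2^10 mod 43 = 35.
Step 4: Bob computes s = A^b mod p = 11^9 mod 43 = 35.
Both sides agree: shared secret = 35.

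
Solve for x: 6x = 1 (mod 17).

Step 1: We need x such that 6 * x = 1 (mod 17).
Step 2: Using the extended Euclidean algorithm or trial:
  6 * 3 = 18 = 1 * 17 + 1.
Step 3: Since 18 mod 17 = 1, the inverse is x = 3.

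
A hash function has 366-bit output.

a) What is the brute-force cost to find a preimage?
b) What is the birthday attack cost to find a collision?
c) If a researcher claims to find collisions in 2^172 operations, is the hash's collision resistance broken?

Step 1: Preimage resistance requires brute-force of 2^366 operations.
Step 2: Collision resistance (birthday bound) = 2^(366/2) = 2^183.
Step 3: The claimed attack costs 2^172 operations.
Step 4: Since 2^172 < 2^183, the claimed attack beats the generic birthday bound, so collision resistance is broken.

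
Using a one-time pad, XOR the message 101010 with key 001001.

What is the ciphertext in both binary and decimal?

Step 1: Write out the XOR operation bit by bit:
  Message: 101010
  Key:     001001
  XOR:     100011
Step 2: Convert to decimal: 100011 = 35.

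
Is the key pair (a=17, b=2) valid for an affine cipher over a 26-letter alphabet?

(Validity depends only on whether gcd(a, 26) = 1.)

Step 1: Compute gcd(17, 26).
Step 2: gcd(17, 26) = 1.
Since gcd = 1, 17 is coprime with 26, so it is a valid key.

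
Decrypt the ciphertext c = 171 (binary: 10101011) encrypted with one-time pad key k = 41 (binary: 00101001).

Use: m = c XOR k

Step 1: XOR ciphertext with key:
  Ciphertext: 10101011
  Key:        00101001
  XOR:        10000010
Step 2: Plaintext = 10000010 = 130 in decimal.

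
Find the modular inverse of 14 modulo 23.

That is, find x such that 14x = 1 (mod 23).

Step 1: We need x such that 14 * x = 1 (mod 23).
Step 2: Using the extended Euclidean algorithm or trial:
  14 * 5 = 70 = 3 * 23 + 1.
Step 3: Since 70 mod 23 = 1, the inverse is x = 5.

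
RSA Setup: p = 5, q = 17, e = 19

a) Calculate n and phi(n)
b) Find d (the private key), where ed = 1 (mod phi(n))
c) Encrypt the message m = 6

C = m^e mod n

Step 1: n = 5 * 17 = 85.
Step 2: phi(n) = (5-1)(17-1) = 4 * 16 = 64.
Step 3: Find d = 19^(-1) mod 64 = 27.
  Verify: 19 * 27 = 513 = 1 (mod 64).
Step 4: C = 6^19 mod 85 = 46.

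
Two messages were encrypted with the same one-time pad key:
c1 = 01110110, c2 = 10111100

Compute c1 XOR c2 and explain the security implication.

Step 1: c1 XOR c2 = (m1 XOR k) XOR (m2 XOR k).
Step 2: By XOR associativity/commutativity: = m1 XOR m2 XOR k XOR k = m1 XOR m2.
Step 3: 01110110 XOR 10111100 = 11001010 = 202.
Step 4: The key cancels out! An attacker learns m1 XOR m2 = 202, revealing the relationship between plaintexts.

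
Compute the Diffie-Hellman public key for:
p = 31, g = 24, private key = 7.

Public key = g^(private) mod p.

Step 1: A = g^a mod p = 24^7 mod 31.
  24^1 mod 31 = 24
  24^2 mod 31 = (24 * 24) mod 31 = 18
  24^3 mod 31 = (18 * 24) mod 31 = 29
  24^4 mod 31 = (29 * 24) mod 31 = 14
  24^5 mod 31 = (14 * 24) mod 31 = 26
  24^6 mod 31 = (26 * 24) mod 31 = 4
  24^7 mod 31 = (4 * 24) mod 31 = 3
Result: A = 3.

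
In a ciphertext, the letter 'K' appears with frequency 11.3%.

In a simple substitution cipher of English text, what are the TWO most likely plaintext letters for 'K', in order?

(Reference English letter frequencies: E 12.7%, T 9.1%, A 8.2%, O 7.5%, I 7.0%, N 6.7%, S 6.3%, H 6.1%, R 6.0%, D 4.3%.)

Step 1: Observed frequency of 'K' is 11.3%.
Step 2: Compute distances to each reference frequency and sort:
  E (12.7%): difference = 1.4% <-- BEST
  T (9.1%): difference = 2.2% <-- RUNNER-UP
  A (8.2%): difference = 3.1%
  O (7.5%): difference = 3.8%
  I (7.0%): difference = 4.3%
Step 3: Most likely is 'E' (12.7%, diff 1.4%); second most likely is 'T' (9.1%, diff 2.2%).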